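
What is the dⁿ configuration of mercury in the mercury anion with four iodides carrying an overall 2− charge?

d10

Each iodide is −1; balancing the −2 overall charge requires Hg(II).
Mercury is a group-12 element; Hg(II) is therefore d¹⁰.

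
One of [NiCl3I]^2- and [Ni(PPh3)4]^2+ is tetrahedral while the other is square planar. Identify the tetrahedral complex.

For [NiCl3I]^2-: Each chloride is −1; each iodide is −1; balancing the −2 overall charge requires Ni(II). Group 10 minus oxidation state 2 gives a d⁸ configuration. Chloride and iodide are weak-field ligands. With weak-field ligands the CFSE gain from square planar is small, so a 3d d⁸ ion takes the sterically preferred tetrahedral geometry. → tetrahedral.
For [Ni(PPh3)4]^2+: Ligand charges: triphenylphosphine is neutral. With an overall charge of +2 the nickel centre must be in the +2 oxidation state. Group 10 minus oxidation state 2 gives a d⁸ configuration. Triphenylphosphine is a strong-field ligand (high in the spectrochemical series). A 3d d⁸ ion with strong-field ligands gains enough CFSE to favour square planar over tetrahedral. → square planar.

[NiCl3I]^2-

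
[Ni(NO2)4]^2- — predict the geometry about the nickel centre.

Each nitro (N-bound nitrite) is −1; balancing the −2 overall charge requires Ni(II).
Group 10 minus oxidation state 2 gives a d⁸ configuration.
Coordination number: 4.
Nitro (N-bound nitrite) is a strong-field ligand (high in the spectrochemical series).
A 3d d⁸ ion with strong-field ligands gains enough CFSE to favour square planar over tetrahedral.

square planar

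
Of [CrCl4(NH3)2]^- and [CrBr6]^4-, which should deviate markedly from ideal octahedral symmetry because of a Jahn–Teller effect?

[CrCl4(NH3)2]^-: Summing ligand charges against the −1 overall charge gives an oxidation state of +3 for chromium. Group 6 minus oxidation state 3 gives a d³ configuration. The d³ configuration leaves the e_g set evenly filled (or empty) — no strong Jahn–Teller driving force.
[CrBr6]^4-: Ligand charges: each bromide is −1. With an overall charge of −4 the chromium centre must be in the +2 oxidation state. Cr sits in group 6, so the d-electron count is 6 − 2 = 4. Bromide is a weak-field ligand for a first-row metal, so the complex is high-spin. The t₂g³e_g¹ (high-spin) configuration has an unevenly filled e_g set; the Jahn–Teller theorem predicts a tetragonal distortion (typically axial elongation) to lift the degeneracy.

[CrBr6]^4-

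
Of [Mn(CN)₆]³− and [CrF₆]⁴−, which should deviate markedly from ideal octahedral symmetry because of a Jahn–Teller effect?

[CrF₆]⁴−

[Mn(CN)₆]³−: Each cyanide is −1; balancing the −3 overall charge requires Mn(III). Mn sits in group 7, so the d-electron count is 7 − 3 = 4. Cyanide is a strong-field ligand (high in the spectrochemical series) for a first-row metal, so the complex is low-spin. The d⁴ configuration leaves the e_g set evenly filled (or empty) — no strong Jahn–Teller driving force.
[CrF₆]⁴−: Ligand charges: each fluoride is −1. With an overall charge of −4 the chromium centre must be in the +2 oxidation state. Group 6 minus oxidation state 2 gives a d⁴ configuration. Fluoride is a weak-field ligand for a first-row metal, so the complex is high-spin. The t₂g³e_g¹ (high-spin) configuration has an unevenly filled e_g set; the Jahn–Teller theorem predicts a tetragonal distortion (typically axial elongation) to lift the degeneracy.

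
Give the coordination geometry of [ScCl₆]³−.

octahedral

Each chloride is −1; balancing the −3 overall charge requires Sc(III).
Sc sits in group 3, so the d-electron count is 3 − 3 = 0.
Coordination number: 6.
Six donors around a single metal centre give an octahedral coordination sphere.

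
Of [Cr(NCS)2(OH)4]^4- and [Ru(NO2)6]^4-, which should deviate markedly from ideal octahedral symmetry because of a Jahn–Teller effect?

[Cr(NCS)2(OH)4]^4-

[Cr(NCS)2(OH)4]^4-: Summing ligand charges against the −4 overall charge gives an oxidation state of +2 for chromium. Chromium is a group-6 element; Cr(II) is therefore d⁴. Hydroxide and isothiocyanate are weak-field ligands for a first-row metal, so the complex is high-spin. The t₂g³e_g¹ (high-spin) configuration has an unevenly filled e_g set; the Jahn–Teller theorem predicts a tetragonal distortion (typically axial elongation) to lift the degeneracy.
[Ru(NO2)6]^4-: Each nitro (N-bound nitrite) is −1; balancing the −4 overall charge requires Ru(II). Ruthenium is a group-8 element; Ru(II) is therefore d⁶. A 4d ion has a large Δₒ and is invariably low-spin. The d⁶ configuration leaves the e_g set evenly filled (or empty) — no strong Jahn–Teller driving force.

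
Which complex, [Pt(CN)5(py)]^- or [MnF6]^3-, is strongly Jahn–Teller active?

[Pt(CN)5(py)]^-: Summing ligand charges against the −1 overall charge gives an oxidation state of +4 for platinum. Platinum is a group-10 element; Pt(IV) is therefore d⁶. A 5d ion has a large Δₒ and is invariably low-spin. The d⁶ configuration leaves the e_g set evenly filled (or empty) — no strong Jahn–Teller driving force.
[MnF6]^3-: Each fluoride is −1; balancing the −3 overall charge requires Mn(III). Mn sits in group 7, so the d-electron count is 7 − 3 = 4. Fluoride is a weak-field ligand for a first-row metal, so the complex is high-spin. The t₂g³e_g¹ (high-spin) configuration has an unevenly filled e_g set; the Jahn–Teller theorem predicts a tetragonal distortion (typically axial elongation) to lift the degeneracy.

[MnF6]^3-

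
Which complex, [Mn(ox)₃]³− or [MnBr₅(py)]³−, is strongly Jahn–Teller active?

[Mn(ox)₃]³−

[Mn(ox)₃]³−: Each oxalate is −2; balancing the −3 overall charge requires Mn(III). Mn sits in group 7, so the d-electron count is 7 − 3 = 4. Oxalate is a weak-field ligand for a first-row metal, so the complex is high-spin. The t₂g³e_g¹ (high-spin) configuration has an unevenly filled e_g set; the Jahn–Teller theorem predicts a tetragonal distortion (typically axial elongation) to lift the degeneracy.
[MnBr₅(py)]³−: Ligand charges: each bromide is −1; pyridine is neutral. With an overall charge of −3 the manganese centre must be in the +2 oxidation state. Group 7 minus oxidation state 2 gives a d⁵ configuration. Bromide is a weak-field ligand for a first-row metal, so the complex is high-spin. The d⁵ configuration leaves the e_g set evenly filled (or empty) — no strong Jahn–Teller driving force.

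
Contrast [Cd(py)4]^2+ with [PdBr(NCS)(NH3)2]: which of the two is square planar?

[PdBr(NCS)(NH3)2]

For [Cd(py)4]^2+: Summing ligand charges against the +2 overall charge gives an oxidation state of +2 for cadmium. Cadmium is a group-12 element; Cd(II) is therefore d¹⁰. A d¹⁰ ion has no crystal-field stabilisation preference between square planar and tetrahedral, so four ligands adopt the sterically favoured tetrahedral geometry. → tetrahedral.
For [PdBr(NCS)(NH3)2]: Ligand charges: each bromide is −1; each isothiocyanate is −1; ammonia is neutral. With an overall charge of 0 the palladium centre must be in the +2 oxidation state. Palladium is a group-10 element; Pd(II) is therefore d⁸. A 4d d⁸ ion has a large crystal-field splitting; square planar leaves the high-energy d_{x²−y²} orbital empty and maximises CFSE. → square planar.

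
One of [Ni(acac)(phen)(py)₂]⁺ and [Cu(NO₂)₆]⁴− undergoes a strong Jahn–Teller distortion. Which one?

[Ni(acac)(phen)(py)₂]⁺: Summing ligand charges against the +1 overall charge gives an oxidation state of +2 for nickel. Group 10 minus oxidation state 2 gives a d⁸ configuration. The d⁸ configuration leaves the e_g set evenly filled (or empty) — no strong Jahn–Teller driving force.
[Cu(NO₂)₆]⁴−: Summing ligand charges against the −4 overall charge gives an oxidation state of +2 for copper. Cu sits in group 11, so the d-electron count is 11 − 2 = 9. The t₂g⁶e_g³ configuration has an unevenly filled e_g set; the Jahn–Teller theorem predicts a tetragonal distortion (typically axial elongation) to lift the degeneracy.

[Cu(NO₂)₆]⁴−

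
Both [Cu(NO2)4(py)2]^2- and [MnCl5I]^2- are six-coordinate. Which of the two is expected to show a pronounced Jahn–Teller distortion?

[Cu(NO2)4(py)2]^2-

[Cu(NO2)4(py)2]^2-: Summing ligand charges against the −2 overall charge gives an oxidation state of +2 for copper. Cu sits in group 11, so the d-electron count is 11 − 2 = 9. The t₂g⁶e_g³ configuration has an unevenly filled e_g set; the Jahn–Teller theorem predicts a tetragonal distortion (typically axial elongation) to lift the degeneracy.
[MnCl5I]^2-: Summing ligand charges against the −2 overall charge gives an oxidation state of +4 for manganese. Mn sits in group 7, so the d-electron count is 7 − 4 = 3. The d³ configuration leaves the e_g set evenly filled (or empty) — no strong Jahn–Teller driving force.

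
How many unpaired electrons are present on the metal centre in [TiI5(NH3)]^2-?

Summing ligand charges against the −2 overall charge gives an oxidation state of +3 for titanium.
Titanium is a group-4 element; Ti(III) is therefore d¹.
In an octahedral field the d¹ configuration is t₂g¹e_g⁰ (only one arrangement possible), giving 1 unpaired electron.

1 unpaired electron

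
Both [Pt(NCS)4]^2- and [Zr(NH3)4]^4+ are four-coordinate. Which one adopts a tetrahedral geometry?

[Zr(NH3)4]^4+

For [Pt(NCS)4]^2-: Summing ligand charges against the −2 overall charge gives an oxidation state of +2 for platinum. Pt sits in group 10, so the d-electron count is 10 − 2 = 8. A 5d d⁸ ion has a large crystal-field splitting; square planar leaves the high-energy d_{x²−y²} orbital empty and maximises CFSE. → square planar.
For [Zr(NH3)4]^4+: Summing ligand charges against the +4 overall charge gives an oxidation state of +4 for zirconium. Zirconium is a group-4 element; Zr(IV) is therefore d⁰. A d⁰ ion has no crystal-field stabilisation preference between square planar and tetrahedral, so four ligands adopt the sterically favoured tetrahedral geometry. → tetrahedral.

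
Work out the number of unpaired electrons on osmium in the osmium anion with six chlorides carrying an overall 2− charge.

2

Summing ligand charges against the −2 overall charge gives an oxidation state of +4 for osmium.
Group 8 minus oxidation state 4 gives a d⁴ configuration.
The spin state decides the count: a 5d ion has a large Δₒ and is invariably low-spin.
An octahedral low-spin d⁴ ion is t₂g⁴e_g⁰, giving 2 unpaired electrons.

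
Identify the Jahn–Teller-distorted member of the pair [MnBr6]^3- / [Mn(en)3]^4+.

[MnBr6]^3-: Each bromide is −1; balancing the −3 overall charge requires Mn(III). Group 7 minus oxidation state 3 gives a d⁴ configuration. Bromide is a weak-field ligand for a first-row metal, so the complex is high-spin. The t₂g³e_g¹ (high-spin) configuration has an unevenly filled e_g set; the Jahn–Teller theorem predicts a tetragonal distortion (typically axial elongation) to lift the degeneracy.
[Mn(en)3]^4+: Summing ligand charges against the +4 overall charge gives an oxidation state of +4 for manganese. Mn sits in group 7, so the d-electron count is 7 − 4 = 3. The d³ configuration leaves the e_g set evenly filled (or empty) — no strong Jahn–Teller driving force.

[MnBr6]^3-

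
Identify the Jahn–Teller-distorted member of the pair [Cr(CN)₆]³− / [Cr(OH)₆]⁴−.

[Cr(OH)₆]⁴−

[Cr(CN)₆]³−: Each cyanide is −1; balancing the −3 overall charge requires Cr(III). Group 6 minus oxidation state 3 gives a d³ configuration. The d³ configuration leaves the e_g set evenly filled (or empty) — no strong Jahn–Teller driving force.
[Cr(OH)₆]⁴−: Each hydroxide is −1; balancing the −4 overall charge requires Cr(II). Chromium is a group-6 element; Cr(II) is therefore d⁴. Hydroxide is a weak-field ligand for a first-row metal, so the complex is high-spin. The t₂g³e_g¹ (high-spin) configuration has an unevenly filled e_g set; the Jahn–Teller theorem predicts a tetragonal distortion (typically axial elongation) to lift the degeneracy.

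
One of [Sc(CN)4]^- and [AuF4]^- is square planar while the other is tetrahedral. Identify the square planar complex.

For [Sc(CN)4]^-: Ligand charges: each cyanide is −1. With an overall charge of −1 the scandium centre must be in the +3 oxidation state. Sc sits in group 3, so the d-electron count is 3 − 3 = 0. A d⁰ ion has no crystal-field stabilisation preference between square planar and tetrahedral, so four ligands adopt the sterically favoured tetrahedral geometry. → tetrahedral.
For [AuF4]^-: Each fluoride is −1; balancing the −1 overall charge requires Au(III). Au sits in group 11, so the d-electron count is 11 − 3 = 8. A 5d d⁸ ion has a large crystal-field splitting; square planar leaves the high-energy d_{x²−y²} orbital empty and maximises CFSE. → square planar.

[AuF4]^-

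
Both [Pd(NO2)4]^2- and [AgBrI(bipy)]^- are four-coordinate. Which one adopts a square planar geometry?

[Pd(NO2)4]^2-

For [Pd(NO2)4]^2-: Summing ligand charges against the −2 overall charge gives an oxidation state of +2 for palladium. Group 10 minus oxidation state 2 gives a d⁸ configuration. A 4d d⁸ ion has a large crystal-field splitting; square planar leaves the high-energy d_{x²−y²} orbital empty and maximises CFSE. → square planar.
For [AgBrI(bipy)]^-: Ligand charges: each bromide is −1; each iodide is −1; 2,2′-bipyridine is neutral. With an overall charge of −1 the silver centre must be in the +1 oxidation state. Group 11 minus oxidation state 1 gives a d¹⁰ configuration. A d¹⁰ ion has no crystal-field stabilisation preference between square planar and tetrahedral, so four ligands adopt the sterically favoured tetrahedral geometry. → tetrahedral.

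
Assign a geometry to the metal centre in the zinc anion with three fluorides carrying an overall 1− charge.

Each fluoride is −1; balancing the −1 overall charge requires Zn(II).
Group 12 minus oxidation state 2 gives a d¹⁰ configuration.
With 3 monodentate ligands the coordination number is 3.
Three ligands around a d¹⁰ centre minimise repulsion in a trigonal-planar arrangement.

trigonal planar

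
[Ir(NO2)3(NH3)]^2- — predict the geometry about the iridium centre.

square planar

Each nitro (N-bound nitrite) is −1; ammonia is neutral; balancing the −2 overall charge requires Ir(I).
Iridium is a group-9 element; Ir(I) is therefore d⁸.
Coordination number: 4.
A 5d d⁸ ion has a large crystal-field splitting; square planar leaves the high-energy d_{x²−y²} orbital empty and maximises CFSE.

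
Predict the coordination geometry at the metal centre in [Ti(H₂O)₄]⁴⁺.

Ligand charges: water is neutral. With an overall charge of +4 the titanium centre must be in the +4 oxidation state.
Ti sits in group 4, so the d-electron count is 4 − 4 = 0.
Coordination number: 4.
A d⁰ ion has no crystal-field stabilisation preference between square planar and tetrahedral, so four ligands adopt the sterically favoured tetrahedral geometry.

tetrahedral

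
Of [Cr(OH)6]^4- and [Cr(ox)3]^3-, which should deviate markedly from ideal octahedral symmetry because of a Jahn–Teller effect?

[Cr(OH)6]^4-: Summing ligand charges against the −4 overall charge gives an oxidation state of +2 for chromium. Group 6 minus oxidation state 2 gives a d⁴ configuration. Hydroxide is a weak-field ligand for a first-row metal, so the complex is high-spin. The t₂g³e_g¹ (high-spin) configuration has an unevenly filled e_g set; the Jahn–Teller theorem predicts a tetragonal distortion (typically axial elongation) to lift the degeneracy.
[Cr(ox)3]^3-: Summing ligand charges against the −3 overall charge gives an oxidation state of +3 for chromium. Chromium is a group-6 element; Cr(III) is therefore d³. The d³ configuration leaves the e_g set evenly filled (or empty) — no strong Jahn–Teller driving force.

[Cr(OH)6]^4-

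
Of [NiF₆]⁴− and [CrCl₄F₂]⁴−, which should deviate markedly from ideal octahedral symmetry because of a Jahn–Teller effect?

[CrCl₄F₂]⁴−

[NiF₆]⁴−: Summing ligand charges against the −4 overall charge gives an oxidation state of +2 for nickel. Group 10 minus oxidation state 2 gives a d⁸ configuration. The d⁸ configuration leaves the e_g set evenly filled (or empty) — no strong Jahn–Teller driving force.
[CrCl₄F₂]⁴−: Ligand charges: each chloride is −1; each fluoride is −1. With an overall charge of −4 the chromium centre must be in the +2 oxidation state. Group 6 minus oxidation state 2 gives a d⁴ configuration. Chloride and fluoride are weak-field ligands for a first-row metal, so the complex is high-spin. The t₂g³e_g¹ (high-spin) configuration has an unevenly filled e_g set; the Jahn–Teller theorem predicts a tetragonal distortion (typically axial elongation) to lift the degeneracy.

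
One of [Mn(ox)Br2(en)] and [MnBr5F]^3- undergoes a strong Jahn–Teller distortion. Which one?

[MnBr5F]^3-

[Mn(ox)Br2(en)]: Each oxalate is −2; each bromide is −1; ethylenediamine is neutral; balancing the 0 overall charge requires Mn(IV). Mn sits in group 7, so the d-electron count is 7 − 4 = 3. The d³ configuration leaves the e_g set evenly filled (or empty) — no strong Jahn–Teller driving force.
[MnBr5F]^3-: Each bromide is −1; each fluoride is −1; balancing the −3 overall charge requires Mn(III). Mn sits in group 7, so the d-electron count is 7 − 3 = 4. Bromide and fluoride are weak-field ligands for a first-row metal, so the complex is high-spin. The t₂g³e_g¹ (high-spin) configuration has an unevenly filled e_g set; the Jahn–Teller theorem predicts a tetragonal distortion (typically axial elongation) to lift the degeneracy.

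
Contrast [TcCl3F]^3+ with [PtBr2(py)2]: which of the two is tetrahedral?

[TcCl3F]^3+

For [TcCl3F]^3+: Summing ligand charges against the +3 overall charge gives an oxidation state of +7 for technetium. Group 7 minus oxidation state 7 gives a d⁰ configuration. A d⁰ ion has no crystal-field stabilisation preference between square planar and tetrahedral, so four ligands adopt the sterically favoured tetrahedral geometry. → tetrahedral.
For [PtBr2(py)2]: Each bromide is −1; pyridine is neutral; balancing the 0 overall charge requires Pt(II). Pt sits in group 10, so the d-electron count is 10 − 2 = 8. A 5d d⁸ ion has a large crystal-field splitting; square planar leaves the high-energy d_{x²−y²} orbital empty and maximises CFSE. → square planar.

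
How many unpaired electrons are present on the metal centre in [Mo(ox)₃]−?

1

Summing ligand charges against the −1 overall charge gives an oxidation state of +5 for molybdenum.
Molybdenum is a group-6 element; Mo(V) is therefore d¹.
Counting donor atoms: 3×oxalate (bidentate) → 6 donors. Coordination number = 6.
In an octahedral field the d¹ configuration is t₂g¹e_g⁰ (only one arrangement possible), giving 1 unpaired electron.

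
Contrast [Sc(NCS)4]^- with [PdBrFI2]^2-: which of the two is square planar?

For [Sc(NCS)4]^-: Summing ligand charges against the −1 overall charge gives an oxidation state of +3 for scandium. Scandium is a group-3 element; Sc(III) is therefore d⁰. A d⁰ ion has no crystal-field stabilisation preference between square planar and tetrahedral, so four ligands adopt the sterically favoured tetrahedral geometry. → tetrahedral.
For [PdBrFI2]^2-: Each bromide is −1; each fluoride is −1; each iodide is −1; balancing the −2 overall charge requires Pd(II). Group 10 minus oxidation state 2 gives a d⁸ configuration. A 4d d⁸ ion has a large crystal-field splitting; square planar leaves the high-energy d_{x²−y²} orbital empty and maximises CFSE. → square planar.

[PdBrFI2]^2-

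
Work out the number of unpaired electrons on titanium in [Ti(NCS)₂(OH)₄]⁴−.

Ligand charges: each isothiocyanate is −1; each hydroxide is −1. With an overall charge of −4 the titanium centre must be in the +2 oxidation state.
Ti sits in group 4, so the d-electron count is 4 − 2 = 2.
In an octahedral field the d² configuration is t₂g²e_g⁰ (only one arrangement possible), giving 2 unpaired electrons.

2 unpaired electrons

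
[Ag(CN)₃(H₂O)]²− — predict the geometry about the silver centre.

tetrahedral

Summing ligand charges against the −2 overall charge gives an oxidation state of +1 for silver.
Silver is a group-11 element; Ag(I) is therefore d¹⁰.
Coordination number: 4.
A d¹⁰ ion has no crystal-field stabilisation preference between square planar and tetrahedral, so four ligands adopt the sterically favoured tetrahedral geometry.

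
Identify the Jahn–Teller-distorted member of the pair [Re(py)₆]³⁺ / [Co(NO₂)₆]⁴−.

[Re(py)₆]³⁺: Summing ligand charges against the +3 overall charge gives an oxidation state of +3 for rhenium. Rhenium is a group-7 element; Re(III) is therefore d⁴. A 5d ion has a large Δₒ and is invariably low-spin. The d⁴ configuration leaves the e_g set evenly filled (or empty) — no strong Jahn–Teller driving force.
[Co(NO₂)₆]⁴−: Ligand charges: each nitro (N-bound nitrite) is −1. With an overall charge of −4 the cobalt centre must be in the +2 oxidation state. Co sits in group 9, so the d-electron count is 9 − 2 = 7. Nitro (N-bound nitrite) is a strong-field ligand (high in the spectrochemical series) for a first-row metal, so the complex is low-spin. The t₂g⁶e_g¹ (low-spin) configuration has an unevenly filled e_g set; the Jahn–Teller theorem predicts a tetragonal distortion (typically axial elongation) to lift the degeneracy.

[Co(NO₂)₆]⁴−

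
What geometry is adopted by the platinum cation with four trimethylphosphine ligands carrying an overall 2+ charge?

Ligand charges: trimethylphosphine is neutral. With an overall charge of +2 the platinum centre must be in the +2 oxidation state.
Group 10 minus oxidation state 2 gives a d⁸ configuration.
With 4 monodentate ligands the coordination number is 4.
A 5d d⁸ ion has a large crystal-field splitting; square planar leaves the high-energy d_{x²−y²} orbital empty and maximises CFSE.

square planar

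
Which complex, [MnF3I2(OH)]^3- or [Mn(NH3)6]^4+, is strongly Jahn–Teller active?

[MnF3I2(OH)]^3-: Summing ligand charges against the −3 overall charge gives an oxidation state of +3 for manganese. Group 7 minus oxidation state 3 gives a d⁴ configuration. Fluoride, hydroxide, and iodide are weak-field ligands for a first-row metal, so the complex is high-spin. The t₂g³e_g¹ (high-spin) configuration has an unevenly filled e_g set; the Jahn–Teller theorem predicts a tetragonal distortion (typically axial elongation) to lift the degeneracy.
[Mn(NH3)6]^4+: Summing ligand charges against the +4 overall charge gives an oxidation state of +4 for manganese. Mn sits in group 7, so the d-electron count is 7 − 4 = 3. The d³ configuration leaves the e_g set evenly filled (or empty) — no strong Jahn–Teller driving force.

[MnF3I2(OH)]^3-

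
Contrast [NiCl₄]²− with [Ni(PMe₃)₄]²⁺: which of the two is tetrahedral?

For [NiCl₄]²−: Summing ligand charges against the −2 overall charge gives an oxidation state of +2 for nickel. Nickel is a group-10 element; Ni(II) is therefore d⁸. Chloride is a weak-field ligand. With weak-field ligands the CFSE gain from square planar is small, so a 3d d⁸ ion takes the sterically preferred tetrahedral geometry. → tetrahedral.
For [Ni(PMe₃)₄]²⁺: Ligand charges: trimethylphosphine is neutral. With an overall charge of +2 the nickel centre must be in the +2 oxidation state. Ni sits in group 10, so the d-electron count is 10 − 2 = 8. Trimethylphosphine is a strong-field ligand (high in the spectrochemical series). A 3d d⁸ ion with strong-field ligands gains enough CFSE to favour square planar over tetrahedral. → square planar.

[NiCl₄]²−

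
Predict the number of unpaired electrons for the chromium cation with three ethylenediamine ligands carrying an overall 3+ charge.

3

Ethylenediamine is neutral; balancing the +3 overall charge requires Cr(III).
Group 6 minus oxidation state 3 gives a d³ configuration.
Counting donor atoms: 3×ethylenediamine (bidentate) → 6 donors. Coordination number = 6.
In an octahedral field the d³ configuration is t₂g³e_g⁰ (only one arrangement possible), giving 3 unpaired electrons.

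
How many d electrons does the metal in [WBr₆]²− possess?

Each bromide is −1; balancing the −2 overall charge requires W(IV).
Group 6 minus oxidation state 4 gives a d² configuration.

d²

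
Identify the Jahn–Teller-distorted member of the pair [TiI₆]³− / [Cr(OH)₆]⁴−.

[TiI₆]³−: Each iodide is −1; balancing the −3 overall charge requires Ti(III). Titanium is a group-4 element; Ti(III) is therefore d¹. The d¹ configuration leaves the e_g set evenly filled (or empty) — no strong Jahn–Teller driving force.
[Cr(OH)₆]⁴−: Each hydroxide is −1; balancing the −4 overall charge requires Cr(II). Group 6 minus oxidation state 2 gives a d⁴ configuration. Hydroxide is a weak-field ligand for a first-row metal, so the complex is high-spin. The t₂g³e_g¹ (high-spin) configuration has an unevenly filled e_g set; the Jahn–Teller theorem predicts a tetragonal distortion (typically axial elongation) to lift the degeneracy.

[Cr(OH)₆]⁴−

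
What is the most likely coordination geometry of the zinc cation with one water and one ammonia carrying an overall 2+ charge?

linear

Water is neutral; ammonia is neutral; balancing the +2 overall charge requires Zn(II).
Group 12 minus oxidation state 2 gives a d¹⁰ configuration.
Coordination number: 2.
A d¹⁰ ion with only two ligands adopts a linear arrangement (sp hybridisation; no CFSE preference).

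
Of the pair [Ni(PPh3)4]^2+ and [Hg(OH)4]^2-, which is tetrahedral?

For [Ni(PPh3)4]^2+: Ligand charges: triphenylphosphine is neutral. With an overall charge of +2 the nickel centre must be in the +2 oxidation state. Group 10 minus oxidation state 2 gives a d⁸ configuration. Triphenylphosphine is a strong-field ligand (high in the spectrochemical series). A 3d d⁸ ion with strong-field ligands gains enough CFSE to favour square planar over tetrahedral. → square planar.
For [Hg(OH)4]^2-: Summing ligand charges against the −2 overall charge gives an oxidation state of +2 for mercury. Group 12 minus oxidation state 2 gives a d¹⁰ configuration. A d¹⁰ ion has no crystal-field stabilisation preference between square planar and tetrahedral, so four ligands adopt the sterically favoured tetrahedral geometry. → tetrahedral.

[Hg(OH)4]^2-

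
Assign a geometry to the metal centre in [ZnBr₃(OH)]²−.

Summing ligand charges against the −2 overall charge gives an oxidation state of +2 for zinc.
Group 12 minus oxidation state 2 gives a d¹⁰ configuration.
Coordination number: 4.
A d¹⁰ ion has no crystal-field stabilisation preference between square planar and tetrahedral, so four ligands adopt the sterically favoured tetrahedral geometry.

tetrahedral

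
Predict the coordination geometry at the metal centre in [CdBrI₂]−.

Each bromide is −1; each iodide is −1; balancing the −1 overall charge requires Cd(II).
Cd sits in group 12, so the d-electron count is 12 − 2 = 10.
With 3 monodentate ligands the coordination number is 3.
Three ligands around a d¹⁰ centre minimise repulsion in a trigonal-planar arrangement.

trigonal planar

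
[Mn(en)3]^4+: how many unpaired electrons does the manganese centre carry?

3

Ethylenediamine is neutral; balancing the +4 overall charge requires Mn(IV).
Mn sits in group 7, so the d-electron count is 7 − 4 = 3.
Counting donor atoms: 3×ethylenediamine (bidentate) → 6 donors. Coordination number = 6.
In an octahedral field the d³ configuration is t₂g³e_g⁰ (only one arrangement possible), giving 3 unpaired electrons.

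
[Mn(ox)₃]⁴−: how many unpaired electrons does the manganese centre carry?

Summing ligand charges against the −4 overall charge gives an oxidation state of +2 for manganese.
Manganese is a group-7 element; Mn(II) is therefore d⁵.
Counting donor atoms: 3×oxalate (bidentate) → 6 donors. Coordination number = 6.
The spin state decides the count: Oxalate is a weak-field ligand for a first-row metal, so the complex is high-spin.
An octahedral high-spin d⁵ ion is t₂g³e_g², giving 5 unpaired electrons.

5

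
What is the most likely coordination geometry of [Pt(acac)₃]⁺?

Ligand charges: each acetylacetonate is −1. With an overall charge of +1 the platinum centre must be in the +4 oxidation state.
Platinum is a group-10 element; Pt(IV) is therefore d⁶.
Counting donor atoms: 3×acetylacetonate (bidentate) → 6 donors. Coordination number = 6.
Six donors around a single metal centre give an octahedral coordination sphere.

octahedral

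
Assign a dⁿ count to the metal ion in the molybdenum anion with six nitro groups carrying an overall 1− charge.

Each nitro (N-bound nitrite) is −1; balancing the −1 overall charge requires Mo(V).
Molybdenum is a group-6 element; Mo(V) is therefore d¹.

d1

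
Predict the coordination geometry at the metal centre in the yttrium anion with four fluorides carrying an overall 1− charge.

Ligand charges: each fluoride is −1. With an overall charge of −1 the yttrium centre must be in the +3 oxidation state.
Group 3 minus oxidation state 3 gives a d⁰ configuration.
With 4 monodentate ligands the coordination number is 4.
A d⁰ ion has no crystal-field stabilisation preference between square planar and tetrahedral, so four ligands adopt the sterically favoured tetrahedral geometry.

tetrahedral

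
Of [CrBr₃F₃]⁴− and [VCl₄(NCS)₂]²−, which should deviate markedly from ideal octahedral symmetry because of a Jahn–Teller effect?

[CrBr₃F₃]⁴−: Ligand charges: each bromide is −1; each fluoride is −1. With an overall charge of −4 the chromium centre must be in the +2 oxidation state. Chromium is a group-6 element; Cr(II) is therefore d⁴. Bromide and fluoride are weak-field ligands for a first-row metal, so the complex is high-spin. The t₂g³e_g¹ (high-spin) configuration has an unevenly filled e_g set; the Jahn–Teller theorem predicts a tetragonal distortion (typically axial elongation) to lift the degeneracy.
[VCl₄(NCS)₂]²−: Summing ligand charges against the −2 overall charge gives an oxidation state of +4 for vanadium. V sits in group 5, so the d-electron count is 5 − 4 = 1. The d¹ configuration leaves the e_g set evenly filled (or empty) — no strong Jahn–Teller driving force.

[CrBr₃F₃]⁴−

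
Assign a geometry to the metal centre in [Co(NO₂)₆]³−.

octahedral

Each nitro (N-bound nitrite) is −1; balancing the −3 overall charge requires Co(III).
Cobalt is a group-9 element; Co(III) is therefore d⁶.
With 6 monodentate ligands the coordination number is 6.
Six donors around a single metal centre give an octahedral coordination sphere.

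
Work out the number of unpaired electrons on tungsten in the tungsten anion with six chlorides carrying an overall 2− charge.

Ligand charges: each chloride is −1. With an overall charge of −2 the tungsten centre must be in the +4 oxidation state.
W sits in group 6, so the d-electron count is 6 − 4 = 2.
In an octahedral field the d² configuration is t₂g²e_g⁰ (only one arrangement possible), giving 2 unpaired electrons.

2 unpaired electrons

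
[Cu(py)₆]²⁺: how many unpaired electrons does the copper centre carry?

Summing ligand charges against the +2 overall charge gives an oxidation state of +2 for copper.
Copper is a group-11 element; Cu(II) is therefore d⁹.
In an octahedral field the d⁹ configuration is t₂g⁶e_g³ (only one arrangement possible), giving 1 unpaired electron.

1 unpaired electron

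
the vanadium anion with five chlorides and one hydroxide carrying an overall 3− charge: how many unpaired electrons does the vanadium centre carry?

Each chloride is −1; each hydroxide is −1; balancing the −3 overall charge requires V(III).
Vanadium is a group-5 element; V(III) is therefore d².
In an octahedral field the d² configuration is t₂g²e_g⁰ (only one arrangement possible), giving 2 unpaired electrons.

2 unpaired electrons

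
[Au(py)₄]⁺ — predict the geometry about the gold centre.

Pyridine is neutral; balancing the +1 overall charge requires Au(I).
Group 11 minus oxidation state 1 gives a d¹⁰ configuration.
Coordination number: 4.
A d¹⁰ ion has no crystal-field stabilisation preference between square planar and tetrahedral, so four ligands adopt the sterically favoured tetrahedral geometry.

tetrahedral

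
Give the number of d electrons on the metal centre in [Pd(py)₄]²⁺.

d8

Ligand charges: pyridine is neutral. With an overall charge of +2 the palladium centre must be in the +2 oxidation state.
Palladium is a group-10 element; Pd(II) is therefore d⁸.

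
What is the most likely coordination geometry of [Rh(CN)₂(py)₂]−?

Ligand charges: each cyanide is −1; pyridine is neutral. With an overall charge of −1 the rhodium centre must be in the +1 oxidation state.
Group 9 minus oxidation state 1 gives a d⁸ configuration.
Coordination number: 4.
A 4d d⁸ ion has a large crystal-field splitting; square planar leaves the high-energy d_{x²−y²} orbital empty and maximises CFSE.

square planar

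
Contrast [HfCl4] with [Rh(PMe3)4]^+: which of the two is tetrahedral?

[HfCl4]

For [HfCl4]: Ligand charges: each chloride is −1. With an overall charge of 0 the hafnium centre must be in the +4 oxidation state. Hafnium is a group-4 element; Hf(IV) is therefore d⁰. A d⁰ ion has no crystal-field stabilisation preference between square planar and tetrahedral, so four ligands adopt the sterically favoured tetrahedral geometry. → tetrahedral.
For [Rh(PMe3)4]^+: Ligand charges: trimethylphosphine is neutral. With an overall charge of +1 the rhodium centre must be in the +1 oxidation state. Rh sits in group 9, so the d-electron count is 9 − 1 = 8. A 4d d⁸ ion has a large crystal-field splitting; square planar leaves the high-energy d_{x²−y²} orbital empty and maximises CFSE. → square planar.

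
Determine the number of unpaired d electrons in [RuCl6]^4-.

0 unpaired electrons

Summing ligand charges against the −4 overall charge gives an oxidation state of +2 for ruthenium.
Ru sits in group 8, so the d-electron count is 8 − 2 = 6.
The spin state decides the count: a 4d ion has a large Δₒ and is invariably low-spin.
An octahedral low-spin d⁶ ion is t₂g⁶e_g⁰, giving 0 unpaired electrons.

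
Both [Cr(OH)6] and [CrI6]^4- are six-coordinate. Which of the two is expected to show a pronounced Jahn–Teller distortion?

[CrI6]^4-

[Cr(OH)6]: Summing ligand charges against the 0 overall charge gives an oxidation state of +6 for chromium. Chromium is a group-6 element; Cr(VI) is therefore d⁰. The d⁰ configuration leaves the e_g set evenly filled (or empty) — no strong Jahn–Teller driving force.
[CrI6]^4-: Each iodide is −1; balancing the −4 overall charge requires Cr(II). Group 6 minus oxidation state 2 gives a d⁴ configuration. Iodide is a weak-field ligand for a first-row metal, so the complex is high-spin. The t₂g³e_g¹ (high-spin) configuration has an unevenly filled e_g set; the Jahn–Teller theorem predicts a tetragonal distortion (typically axial elongation) to lift the degeneracy.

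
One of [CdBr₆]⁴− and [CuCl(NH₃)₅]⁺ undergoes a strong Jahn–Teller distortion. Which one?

[CdBr₆]⁴−: Summing ligand charges against the −4 overall charge gives an oxidation state of +2 for cadmium. Cadmium is a group-12 element; Cd(II) is therefore d¹⁰. The d¹⁰ configuration leaves the e_g set evenly filled (or empty) — no strong Jahn–Teller driving force.
[CuCl(NH₃)₅]⁺: Each chloride is −1; ammonia is neutral; balancing the +1 overall charge requires Cu(II). Cu sits in group 11, so the d-electron count is 11 − 2 = 9. The t₂g⁶e_g³ configuration has an unevenly filled e_g set; the Jahn–Teller theorem predicts a tetragonal distortion (typically axial elongation) to lift the degeneracy.

[CuCl(NH₃)₅]⁺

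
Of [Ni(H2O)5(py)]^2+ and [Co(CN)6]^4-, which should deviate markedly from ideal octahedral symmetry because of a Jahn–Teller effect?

[Co(CN)6]^4-

[Ni(H2O)5(py)]^2+: Water is neutral; pyridine is neutral; balancing the +2 overall charge requires Ni(II). Group 10 minus oxidation state 2 gives a d⁸ configuration. The d⁸ configuration leaves the e_g set evenly filled (or empty) — no strong Jahn–Teller driving force.
[Co(CN)6]^4-: Each cyanide is −1; balancing the −4 overall charge requires Co(II). Co sits in group 9, so the d-electron count is 9 − 2 = 7. Cyanide is a strong-field ligand (high in the spectrochemical series) for a first-row metal, so the complex is low-spin. The t₂g⁶e_g¹ (low-spin) configuration has an unevenly filled e_g set; the Jahn–Teller theorem predicts a tetragonal distortion (typically axial elongation) to lift the degeneracy.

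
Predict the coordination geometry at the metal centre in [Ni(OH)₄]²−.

Each hydroxide is −1; balancing the −2 overall charge requires Ni(II).
Group 10 minus oxidation state 2 gives a d⁸ configuration.
Coordination number: 4.
Hydroxide is a weak-field ligand.
With weak-field ligands the CFSE gain from square planar is small, so a 3d d⁸ ion takes the sterically preferred tetrahedral geometry.

tetrahedral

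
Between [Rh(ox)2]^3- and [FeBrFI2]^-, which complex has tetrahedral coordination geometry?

[FeBrFI2]^-

For [Rh(ox)2]^3-: Summing ligand charges against the −3 overall charge gives an oxidation state of +1 for rhodium. Rhodium is a group-9 element; Rh(I) is therefore d⁸. A 4d d⁸ ion has a large crystal-field splitting; square planar leaves the high-energy d_{x²−y²} orbital empty and maximises CFSE. → square planar.
For [FeBrFI2]^-: Each bromide is −1; each fluoride is −1; each iodide is −1; balancing the −1 overall charge requires Fe(III). Iron is a group-8 element; Fe(III) is therefore d⁵. A high-spin d⁵ ion has zero CFSE in either geometry, so four ligands adopt the sterically favoured tetrahedral geometry. → tetrahedral.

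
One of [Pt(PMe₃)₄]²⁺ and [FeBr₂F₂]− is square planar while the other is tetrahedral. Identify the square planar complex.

[Pt(PMe₃)₄]²⁺

For [Pt(PMe₃)₄]²⁺: Trimethylphosphine is neutral; balancing the +2 overall charge requires Pt(II). Group 10 minus oxidation state 2 gives a d⁸ configuration. A 5d d⁸ ion has a large crystal-field splitting; square planar leaves the high-energy d_{x²−y²} orbital empty and maximises CFSE. → square planar.
For [FeBr₂F₂]−: Summing ligand charges against the −1 overall charge gives an oxidation state of +3 for iron. Iron is a group-8 element; Fe(III) is therefore d⁵. A high-spin d⁵ ion has zero CFSE in either geometry, so four ligands adopt the sterically favoured tetrahedral geometry. → tetrahedral.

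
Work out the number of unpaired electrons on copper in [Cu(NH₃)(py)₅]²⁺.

Ammonia is neutral; pyridine is neutral; balancing the +2 overall charge requires Cu(II).
Group 11 minus oxidation state 2 gives a d⁹ configuration.
In an octahedral field the d⁹ configuration is t₂g⁶e_g³ (only one arrangement possible), giving 1 unpaired electron.

1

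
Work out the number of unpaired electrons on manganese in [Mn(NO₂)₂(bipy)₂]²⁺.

Summing ligand charges against the +2 overall charge gives an oxidation state of +4 for manganese.
Mn sits in group 7, so the d-electron count is 7 − 4 = 3.
Counting donor atoms: 2×nitro (N-bound nitrite) (monodentate) → 2 donors; 2×2,2′-bipyridine (bidentate) → 4 donors. Coordination number = 6.
In an octahedral field the d³ configuration is t₂g³e_g⁰ (only one arrangement possible), giving 3 unpaired electrons.

3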